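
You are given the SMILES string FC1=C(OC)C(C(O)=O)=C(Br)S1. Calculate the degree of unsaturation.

4

Degree of unsaturation = (number of rings) + (number of π bonds).
Ring closures in the SMILES: 1.
π bonds: 3 double bonds (each 1 DoU) → 3 DoU from unsaturation.
Total DoU = 1 + 3 = 4.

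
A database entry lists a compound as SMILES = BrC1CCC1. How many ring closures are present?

1

In SMILES, each pair of matching ring-closure digits denotes one ring-closing bond; the number of such bonds equals the number of independent rings.
Ring-closure bonds here: 1.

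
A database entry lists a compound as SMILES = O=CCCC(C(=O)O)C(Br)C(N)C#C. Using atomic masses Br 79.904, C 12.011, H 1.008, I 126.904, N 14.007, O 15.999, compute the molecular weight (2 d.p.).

First, the molecular formula is C9H12BrNO3 (counting implicit H from valence).
  Br: 1 × 79.904 = 79.904
  C: 9 × 12.011 = 108.099
  H: 12 × 1.008 = 12.096
  N: 1 × 14.007 = 14.007
  O: 3 × 15.999 = 47.997
Sum: 1×79.904 + 9×12.011 + 12×1.008 + 1×14.007 + 3×15.999 = 262.103 → 262.10 g/mol.

262.10 g/mol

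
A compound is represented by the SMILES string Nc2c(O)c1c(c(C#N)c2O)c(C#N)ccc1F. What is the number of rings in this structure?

In SMILES, each pair of matching ring-closure digits denotes one ring-closing bond; the number of such bonds equals the number of independent rings.
Ring-closure bonds here: 2.

2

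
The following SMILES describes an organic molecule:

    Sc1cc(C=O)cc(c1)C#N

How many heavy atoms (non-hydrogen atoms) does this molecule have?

Every atom symbol written in the SMILES (organic subset) is one heavy atom; implicit H are not written.
Heavy atoms by element → C:8, N:1, O:1, S:1.
Total: 11.

11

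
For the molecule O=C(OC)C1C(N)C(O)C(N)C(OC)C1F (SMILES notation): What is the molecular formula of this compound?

C9H17FN2O4

Walk through each heavy atom and fill implicit hydrogens from standard valence (C 4, N 3, O 2, S 2, halogen 1):
  atom 1: O, bond orders sum to 2 (valence 2) → 0 H
  atom 2: C, bond orders sum to 4 (valence 4) → 0 H
  atom 3: O, bond orders sum to 2 (valence 2) → 0 H
  atom 4: C, bond orders sum to 1 (valence 4) → 3 H
  atom 5: C, bond orders sum to 3 (valence 4) → 1 H
  atom 6: C, bond orders sum to 3 (valence 4) → 1 H
  atom 7: N, bond orders sum to 1 (valence 3) → 2 H
  atom 8: C, bond orders sum to 3 (valence 4) → 1 H
  atom 9: O, bond orders sum to 1 (valence 2) → 1 H
  atom 10: C, bond orders sum to 3 (valence 4) → 1 H
  atom 11: N, bond orders sum to 1 (valence 3) → 2 H
  atom 12: C, bond orders sum to 3 (valence 4) → 1 H
  atom 13: O, bond orders sum to 2 (valence 2) → 0 H
  atom 14: C, bond orders sum to 1 (valence 4) → 3 H
  atom 15: C, bond orders sum to 3 (valence 4) → 1 H
  atom 16: F (halogen, monovalent) → 0 H
Totals → C:9, H:17, F:1, N:2, O:4.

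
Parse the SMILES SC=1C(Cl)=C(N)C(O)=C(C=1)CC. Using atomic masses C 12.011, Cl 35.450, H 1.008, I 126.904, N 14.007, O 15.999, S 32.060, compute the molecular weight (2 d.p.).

203.68 g/mol

First, the molecular formula is C8H10ClNOS (counting implicit H from valence).
  C: 8 × 12.011 = 96.088
  Cl: 1 × 35.450 = 35.450
  H: 10 × 1.008 = 10.080
  N: 1 × 14.007 = 14.007
  O: 1 × 15.999 = 15.999
  S: 1 × 32.060 = 32.060
Sum: 8×12.011 + 1×35.450 + 10×1.008 + 1×14.007 + 1×15.999 + 1×32.060 = 203.684 → 203.68 g/mol.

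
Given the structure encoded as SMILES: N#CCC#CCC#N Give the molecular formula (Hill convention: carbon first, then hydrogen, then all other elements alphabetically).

Walk through each heavy atom and fill implicit hydrogens from standard valence (C 4, N 3, O 2, S 2, halogen 1):
  atom 1: N, bond orders sum to 3 (valence 3) → 0 H
  atom 2: C, bond orders sum to 4 (valence 4) → 0 H
  atom 3: C, bond orders sum to 2 (valence 4) → 2 H
  atom 4: C, bond orders sum to 4 (valence 4) → 0 H
  atom 5: C, bond orders sum to 4 (valence 4) → 0 H
  atom 6: C, bond orders sum to 2 (valence 4) → 2 H
  atom 7: C, bond orders sum to 4 (valence 4) → 0 H
  atom 8: N, bond orders sum to 3 (valence 3) → 0 H
Totals → C:6, H:4, N:2.
In Hill order: C6H4N2.

C6H4N2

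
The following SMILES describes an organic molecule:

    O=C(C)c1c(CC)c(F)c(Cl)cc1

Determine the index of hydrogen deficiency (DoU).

5

Molecular formula: C10H10ClFO.
DoU = (2C + 2 + N − H − X) / 2, where X is the halogen count and O/S are ignored.
    = (2·10 + 2 + 0 − 10 − 2) / 2 = 10 / 2 = 5.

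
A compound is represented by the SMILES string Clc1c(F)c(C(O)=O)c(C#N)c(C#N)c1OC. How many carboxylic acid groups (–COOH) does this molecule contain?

The carboxylic acid motif appears at heavy-atom position 6 in the SMILES.
Other groups present: 1 ether, 2 nitrile.
Carboxylic acid count: 1.

1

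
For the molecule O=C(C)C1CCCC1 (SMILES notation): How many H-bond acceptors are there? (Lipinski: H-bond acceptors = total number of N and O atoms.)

N atoms: 0; O atoms: 1.
Lipinski HBA = 0 + 1 = 1.

1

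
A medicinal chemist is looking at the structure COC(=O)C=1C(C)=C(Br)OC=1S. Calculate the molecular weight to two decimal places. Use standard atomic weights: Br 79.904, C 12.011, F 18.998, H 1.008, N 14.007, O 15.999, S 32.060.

First, the molecular formula is C7H7BrO3S (counting implicit H from valence).
  Br: 1 × 79.904 = 79.904
  C: 7 × 12.011 = 84.077
  H: 7 × 1.008 = 7.056
  O: 3 × 15.999 = 47.997
  S: 1 × 32.060 = 32.060
Sum: 1×79.904 + 7×12.011 + 7×1.008 + 3×15.999 + 1×32.060 = 251.094 → 251.09 g/mol.

251.09 g/mol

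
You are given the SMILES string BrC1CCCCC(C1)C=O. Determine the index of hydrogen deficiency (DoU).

Molecular formula: C8H13BrO.
DoU = (2C + 2 + N − H − X) / 2, where X is the halogen count and O/S are ignored.
    = (2·8 + 2 + 0 − 13 − 1) / 2 = 4 / 2 = 2.

2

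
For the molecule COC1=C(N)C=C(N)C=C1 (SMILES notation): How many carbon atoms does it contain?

7

Count every carbon token in the SMILES (each C, including those in ring-closure positions and inside branches).
Carbon count: 7.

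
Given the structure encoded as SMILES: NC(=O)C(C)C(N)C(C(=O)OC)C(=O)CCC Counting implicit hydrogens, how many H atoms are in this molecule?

Walk through each heavy atom and fill implicit hydrogens from standard valence (C 4, N 3, O 2, S 2, halogen 1):
  atom 1: N, bond orders sum to 1 (valence 3) → 2 H
  atom 2: C, bond orders sum to 4 (valence 4) → 0 H
  atom 3: O, bond orders sum to 2 (valence 2) → 0 H
  atom 4: C, bond orders sum to 3 (valence 4) → 1 H
  atom 5: C, bond orders sum to 1 (valence 4) → 3 H
  atom 6: C, bond orders sum to 3 (valence 4) → 1 H
  atom 7: N, bond orders sum to 1 (valence 3) → 2 H
  atom 8: C, bond orders sum to 3 (valence 4) → 1 H
  atom 9: C, bond orders sum to 4 (valence 4) → 0 H
  atom 10: O, bond orders sum to 2 (valence 2) → 0 H
  atom 11: O, bond orders sum to 2 (valence 2) → 0 H
  atom 12: C, bond orders sum to 1 (valence 4) → 3 H
  atom 13: C, bond orders sum to 4 (valence 4) → 0 H
  atom 14: O, bond orders sum to 2 (valence 2) → 0 H
  atom 15: C, bond orders sum to 2 (valence 4) → 2 H
  atom 16: C, bond orders sum to 2 (valence 4) → 2 H
  atom 17: C, bond orders sum to 1 (valence 4) → 3 H
Total hydrogens: 20.

20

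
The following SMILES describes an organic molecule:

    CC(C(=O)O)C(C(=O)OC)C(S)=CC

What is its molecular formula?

Walk through each heavy atom and fill implicit hydrogens from standard valence (C 4, N 3, O 2, S 2, halogen 1):
  atom 1: C, bond orders sum to 1 (valence 4) → 3 H
  atom 2: C, bond orders sum to 3 (valence 4) → 1 H
  atom 3: C, bond orders sum to 4 (valence 4) → 0 H
  atom 4: O, bond orders sum to 2 (valence 2) → 0 H
  atom 5: O, bond orders sum to 1 (valence 2) → 1 H
  atom 6: C, bond orders sum to 3 (valence 4) → 1 H
  atom 7: C, bond orders sum to 4 (valence 4) → 0 H
  atom 8: O, bond orders sum to 2 (valence 2) → 0 H
  atom 9: O, bond orders sum to 2 (valence 2) → 0 H
  atom 10: C, bond orders sum to 1 (valence 4) → 3 H
  atom 11: C, bond orders sum to 4 (valence 4) → 0 H
  atom 12: S, bond orders sum to 1 (valence 2) → 1 H
  atom 13: C, bond orders sum to 3 (valence 4) → 1 H
  atom 14: C, bond orders sum to 1 (valence 4) → 3 H
Totals → C:9, H:14, O:4, S:1.

C9H14O4S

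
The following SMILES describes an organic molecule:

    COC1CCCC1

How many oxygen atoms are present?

1

Scan the SMILES for O atoms (remember two-letter symbols like Cl and Br are single atoms).
Oxygen count: 1.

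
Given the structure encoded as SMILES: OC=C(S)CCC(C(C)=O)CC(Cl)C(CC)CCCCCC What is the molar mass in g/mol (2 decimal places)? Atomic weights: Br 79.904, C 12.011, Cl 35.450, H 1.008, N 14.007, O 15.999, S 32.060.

348.97 g/mol

First, the molecular formula is C18H33ClO2S (counting implicit H from valence).
  C: 18 × 12.011 = 216.198
  Cl: 1 × 35.450 = 35.450
  H: 33 × 1.008 = 33.264
  O: 2 × 15.999 = 31.998
  S: 1 × 32.060 = 32.060
Sum: 18×12.011 + 1×35.450 + 33×1.008 + 2×15.999 + 1×32.060 = 348.970 → 348.97 g/mol.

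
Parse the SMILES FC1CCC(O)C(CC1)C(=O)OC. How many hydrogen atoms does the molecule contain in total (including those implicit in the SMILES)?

15

Walk through each heavy atom and fill implicit hydrogens from standard valence (C 4, N 3, O 2, S 2, halogen 1):
  atom 1: F (halogen, monovalent) → 0 H
  atom 2: C, bond orders sum to 3 (valence 4) → 1 H
  atom 3: C, bond orders sum to 2 (valence 4) → 2 H
  atom 4: C, bond orders sum to 2 (valence 4) → 2 H
  atom 5: C, bond orders sum to 3 (valence 4) → 1 H
  atom 6: O, bond orders sum to 1 (valence 2) → 1 H
  atom 7: C, bond orders sum to 3 (valence 4) → 1 H
  atom 8: C, bond orders sum to 2 (valence 4) → 2 H
  atom 9: C, bond orders sum to 2 (valence 4) → 2 H
  atom 10: C, bond orders sum to 4 (valence 4) → 0 H
  atom 11: O, bond orders sum to 2 (valence 2) → 0 H
  atom 12: O, bond orders sum to 2 (valence 2) → 0 H
  atom 13: C, bond orders sum to 1 (valence 4) → 3 H
Total hydrogens: 15.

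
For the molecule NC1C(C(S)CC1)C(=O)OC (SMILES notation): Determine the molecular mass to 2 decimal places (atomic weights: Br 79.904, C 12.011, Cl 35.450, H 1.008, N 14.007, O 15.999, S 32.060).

First, the molecular formula is C7H13NO2S (counting implicit H from valence).
  C: 7 × 12.011 = 84.077
  H: 13 × 1.008 = 13.104
  N: 1 × 14.007 = 14.007
  O: 2 × 15.999 = 31.998
  S: 1 × 32.060 = 32.060
Sum: 7×12.011 + 13×1.008 + 1×14.007 + 2×15.999 + 1×32.060 = 175.246 → 175.25 g/mol.

175.25 g/mol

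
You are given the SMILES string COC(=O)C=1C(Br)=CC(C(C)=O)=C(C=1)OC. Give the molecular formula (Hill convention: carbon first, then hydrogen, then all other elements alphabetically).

Walk through each heavy atom and fill implicit hydrogens from standard valence (C 4, N 3, O 2, S 2, halogen 1):
  atom 1: C, bond orders sum to 1 (valence 4) → 3 H
  atom 2: O, bond orders sum to 2 (valence 2) → 0 H
  atom 3: C, bond orders sum to 4 (valence 4) → 0 H
  atom 4: O, bond orders sum to 2 (valence 2) → 0 H
  atom 5: C, bond orders sum to 4 (valence 4) → 0 H
  atom 6: C, bond orders sum to 4 (valence 4) → 0 H
  atom 7: Br (halogen, monovalent) → 0 H
  atom 8: C, bond orders sum to 3 (valence 4) → 1 H
  atom 9: C, bond orders sum to 4 (valence 4) → 0 H
  atom 10: C, bond orders sum to 4 (valence 4) → 0 H
  atom 11: C, bond orders sum to 1 (valence 4) → 3 H
  atom 12: O, bond orders sum to 2 (valence 2) → 0 H
  atom 13: C, bond orders sum to 4 (valence 4) → 0 H
  atom 14: C, bond orders sum to 3 (valence 4) → 1 H
  atom 15: O, bond orders sum to 2 (valence 2) → 0 H
  atom 16: C, bond orders sum to 1 (valence 4) → 3 H
Totals → C:11, H:11, Br:1, O:4.
In Hill order: C11H11BrO4.

C11H11BrO4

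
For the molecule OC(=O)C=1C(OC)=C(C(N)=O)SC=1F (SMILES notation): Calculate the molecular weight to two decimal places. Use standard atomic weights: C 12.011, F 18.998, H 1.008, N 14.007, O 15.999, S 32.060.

219.19 g/mol

First, the molecular formula is C7H6FNO4S (counting implicit H from valence).
  C: 7 × 12.011 = 84.077
  F: 1 × 18.998 = 18.998
  H: 6 × 1.008 = 6.048
  N: 1 × 14.007 = 14.007
  O: 4 × 15.999 = 63.996
  S: 1 × 32.060 = 32.060
Sum: 7×12.011 + 1×18.998 + 6×1.008 + 1×14.007 + 4×15.999 + 1×32.060 = 219.186 → 219.19 g/mol.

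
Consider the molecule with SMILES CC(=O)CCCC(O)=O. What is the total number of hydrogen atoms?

10

Walk through each heavy atom and fill implicit hydrogens from standard valence (C 4, N 3, O 2, S 2, halogen 1):
  atom 1: C, bond orders sum to 1 (valence 4) → 3 H
  atom 2: C, bond orders sum to 4 (valence 4) → 0 H
  atom 3: O, bond orders sum to 2 (valence 2) → 0 H
  atom 4: C, bond orders sum to 2 (valence 4) → 2 H
  atom 5: C, bond orders sum to 2 (valence 4) → 2 H
  atom 6: C, bond orders sum to 2 (valence 4) → 2 H
  atom 7: C, bond orders sum to 4 (valence 4) → 0 H
  atom 8: O, bond orders sum to 1 (valence 2) → 1 H
  atom 9: O, bond orders sum to 2 (valence 2) → 0 H
Total hydrogens: 10.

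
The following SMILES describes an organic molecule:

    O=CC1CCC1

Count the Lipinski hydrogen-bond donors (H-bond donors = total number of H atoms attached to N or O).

Donors: find every N or O and count the H atoms it carries.
  atom 1 (O): bond orders sum to 2 → 0 H
Lipinski HBD = 0.

0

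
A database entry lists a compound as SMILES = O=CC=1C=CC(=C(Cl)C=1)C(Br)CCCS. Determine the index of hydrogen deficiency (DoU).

5

Molecular formula: C11H12BrClOS.
DoU = (2C + 2 + N − H − X) / 2, where X is the halogen count and O/S are ignored.
    = (2·11 + 2 + 0 − 12 − 2) / 2 = 10 / 2 = 5.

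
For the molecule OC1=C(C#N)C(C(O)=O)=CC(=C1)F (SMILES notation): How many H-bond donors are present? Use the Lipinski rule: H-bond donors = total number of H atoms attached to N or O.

2

Donors: find every N or O and count the H atoms it carries.
  atom 1 (O): bond orders sum to 1 → 1 H
  atom 5 (N): bond orders sum to 3 → 0 H
  atom 8 (O): bond orders sum to 1 → 1 H
  atom 9 (O): bond orders sum to 2 → 0 H
Lipinski HBD = 2.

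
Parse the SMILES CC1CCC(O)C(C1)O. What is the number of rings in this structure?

1

In SMILES, each pair of matching ring-closure digits denotes one ring-closing bond; the number of such bonds equals the number of independent rings.
Ring-closure bonds here: 1.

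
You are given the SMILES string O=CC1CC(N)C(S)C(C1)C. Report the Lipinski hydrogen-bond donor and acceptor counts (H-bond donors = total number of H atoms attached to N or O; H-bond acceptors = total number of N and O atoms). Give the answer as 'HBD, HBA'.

2, 2

Donors: find every N or O and count the H atoms it carries.
  atom 1 (O): bond orders sum to 2 → 0 H
  atom 6 (N): bond orders sum to 1 → 2 H
Lipinski HBD = 2.
Acceptors: N atoms = 1, O atoms = 1 → HBA = 2.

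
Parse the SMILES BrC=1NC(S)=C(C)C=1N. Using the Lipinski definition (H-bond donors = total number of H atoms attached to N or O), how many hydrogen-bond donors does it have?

3

Donors: find every N or O and count the H atoms it carries.
  atom 3 (N): bond orders sum to 2 → 1 H
  atom 9 (N): bond orders sum to 1 → 2 H
Lipinski HBD = 3.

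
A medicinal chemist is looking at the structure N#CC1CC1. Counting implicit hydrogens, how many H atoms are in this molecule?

5

Walk through each heavy atom and fill implicit hydrogens from standard valence (C 4, N 3, O 2, S 2, halogen 1):
  atom 1: N, bond orders sum to 3 (valence 3) → 0 H
  atom 2: C, bond orders sum to 4 (valence 4) → 0 H
  atom 3: C, bond orders sum to 3 (valence 4) → 1 H
  atom 4: C, bond orders sum to 2 (valence 4) → 2 H
  atom 5: C, bond orders sum to 2 (valence 4) → 2 H
Total hydrogens: 5.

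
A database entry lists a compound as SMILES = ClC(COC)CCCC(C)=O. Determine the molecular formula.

C8H15ClO2

Walk through each heavy atom and fill implicit hydrogens from standard valence (C 4, N 3, O 2, S 2, halogen 1):
  atom 1: Cl (halogen, monovalent) → 0 H
  atom 2: C, bond orders sum to 3 (valence 4) → 1 H
  atom 3: C, bond orders sum to 2 (valence 4) → 2 H
  atom 4: O, bond orders sum to 2 (valence 2) → 0 H
  atom 5: C, bond orders sum to 1 (valence 4) → 3 H
  atom 6: C, bond orders sum to 2 (valence 4) → 2 H
  atom 7: C, bond orders sum to 2 (valence 4) → 2 H
  atom 8: C, bond orders sum to 2 (valence 4) → 2 H
  atom 9: C, bond orders sum to 4 (valence 4) → 0 H
  atom 10: C, bond orders sum to 1 (valence 4) → 3 H
  atom 11: O, bond orders sum to 2 (valence 2) → 0 H
Totals → C:8, H:15, Cl:1, O:2.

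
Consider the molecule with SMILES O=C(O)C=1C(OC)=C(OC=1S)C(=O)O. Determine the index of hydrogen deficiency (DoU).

Molecular formula: C7H6O6S.
DoU = (2C + 2 + N − H − X) / 2, where X is the halogen count and O/S are ignored.
    = (2·7 + 2 + 0 − 6 − 0) / 2 = 10 / 2 = 5.

5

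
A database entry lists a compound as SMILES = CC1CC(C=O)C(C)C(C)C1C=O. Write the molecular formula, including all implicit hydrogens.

C11H18O2

Walk through each heavy atom and fill implicit hydrogens from standard valence (C 4, N 3, O 2, S 2, halogen 1):
  atom 1: C, bond orders sum to 1 (valence 4) → 3 H
  atom 2: C, bond orders sum to 3 (valence 4) → 1 H
  atom 3: C, bond orders sum to 2 (valence 4) → 2 H
  atom 4: C, bond orders sum to 3 (valence 4) → 1 H
  atom 5: C, bond orders sum to 3 (valence 4) → 1 H
  atom 6: O, bond orders sum to 2 (valence 2) → 0 H
  atom 7: C, bond orders sum to 3 (valence 4) → 1 H
  atom 8: C, bond orders sum to 1 (valence 4) → 3 H
  atom 9: C, bond orders sum to 3 (valence 4) → 1 H
  atom 10: C, bond orders sum to 1 (valence 4) → 3 H
  atom 11: C, bond orders sum to 3 (valence 4) → 1 H
  atom 12: C, bond orders sum to 3 (valence 4) → 1 H
  atom 13: O, bond orders sum to 2 (valence 2) → 0 H
Totals → C:11, H:18, O:2.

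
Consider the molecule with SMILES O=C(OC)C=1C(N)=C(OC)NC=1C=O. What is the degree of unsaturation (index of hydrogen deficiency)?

5

Molecular formula: C8H10N2O4.
DoU = (2C + 2 + N − H − X) / 2, where X is the halogen count and O/S are ignored.
    = (2·8 + 2 + 2 − 10 − 0) / 2 = 10 / 2 = 5.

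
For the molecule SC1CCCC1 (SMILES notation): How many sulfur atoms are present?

Scan the SMILES for S atoms (remember two-letter symbols like Cl and Br are single atoms).
Sulfur count: 1.

1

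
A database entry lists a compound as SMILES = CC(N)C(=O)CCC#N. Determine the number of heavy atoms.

Every atom symbol written in the SMILES (organic subset) is one heavy atom; implicit H are not written.
Heavy atoms by element → C:6, N:2, O:1.
Total: 9.

9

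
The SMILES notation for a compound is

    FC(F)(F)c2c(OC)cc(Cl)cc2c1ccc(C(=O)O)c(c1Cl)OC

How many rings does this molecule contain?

2

In SMILES, each pair of matching ring-closure digits denotes one ring-closing bond; the number of such bonds equals the number of independent rings.
Ring-closure bonds here: 2.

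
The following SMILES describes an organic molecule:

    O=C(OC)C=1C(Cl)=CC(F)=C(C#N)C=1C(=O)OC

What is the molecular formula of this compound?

C11H7ClFNO4

Walk through each heavy atom and fill implicit hydrogens from standard valence (C 4, N 3, O 2, S 2, halogen 1):
  atom 1: O, bond orders sum to 2 (valence 2) → 0 H
  atom 2: C, bond orders sum to 4 (valence 4) → 0 H
  atom 3: O, bond orders sum to 2 (valence 2) → 0 H
  atom 4: C, bond orders sum to 1 (valence 4) → 3 H
  atom 5: C, bond orders sum to 4 (valence 4) → 0 H
  atom 6: C, bond orders sum to 4 (valence 4) → 0 H
  atom 7: Cl (halogen, monovalent) → 0 H
  atom 8: C, bond orders sum to 3 (valence 4) → 1 H
  atom 9: C, bond orders sum to 4 (valence 4) → 0 H
  atom 10: F (halogen, monovalent) → 0 H
  atom 11: C, bond orders sum to 4 (valence 4) → 0 H
  atom 12: C, bond orders sum to 4 (valence 4) → 0 H
  atom 13: N, bond orders sum to 3 (valence 3) → 0 H
  atom 14: C, bond orders sum to 4 (valence 4) → 0 H
  atom 15: C, bond orders sum to 4 (valence 4) → 0 H
  atom 16: O, bond orders sum to 2 (valence 2) → 0 H
  atom 17: O, bond orders sum to 2 (valence 2) → 0 H
  atom 18: C, bond orders sum to 1 (valence 4) → 3 H
Totals → C:11, H:7, Cl:1, F:1, N:1, O:4.
In Hill order: C11H7ClFNO4.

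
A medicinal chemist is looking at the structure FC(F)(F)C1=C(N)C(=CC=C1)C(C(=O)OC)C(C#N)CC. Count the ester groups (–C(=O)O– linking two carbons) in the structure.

The ester motif appears at heavy-atom position 13 in the SMILES.
Other groups present: 1 nitrile, 1 primary amine.
Ester count: 1.

1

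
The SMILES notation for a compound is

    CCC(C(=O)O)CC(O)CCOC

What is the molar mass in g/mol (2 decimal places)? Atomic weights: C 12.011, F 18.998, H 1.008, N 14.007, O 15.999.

190.24 g/mol

First, the molecular formula is C9H18O4 (counting implicit H from valence).
  C: 9 × 12.011 = 108.099
  H: 18 × 1.008 = 18.144
  O: 4 × 15.999 = 63.996
Sum: 9×12.011 + 18×1.008 + 4×15.999 = 190.239 → 190.24 g/mol.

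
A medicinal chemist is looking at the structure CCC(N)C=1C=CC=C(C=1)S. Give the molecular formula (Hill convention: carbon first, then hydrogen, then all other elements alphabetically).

Walk through each heavy atom and fill implicit hydrogens from standard valence (C 4, N 3, O 2, S 2, halogen 1):
  atom 1: C, bond orders sum to 1 (valence 4) → 3 H
  atom 2: C, bond orders sum to 2 (valence 4) → 2 H
  atom 3: C, bond orders sum to 3 (valence 4) → 1 H
  atom 4: N, bond orders sum to 1 (valence 3) → 2 H
  atom 5: C, bond orders sum to 4 (valence 4) → 0 H
  atom 6: C, bond orders sum to 3 (valence 4) → 1 H
  atom 7: C, bond orders sum to 3 (valence 4) → 1 H
  atom 8: C, bond orders sum to 3 (valence 4) → 1 H
  atom 9: C, bond orders sum to 4 (valence 4) → 0 H
  atom 10: C, bond orders sum to 3 (valence 4) → 1 H
  atom 11: S, bond orders sum to 1 (valence 2) → 1 H
Totals → C:9, H:13, N:1, S:1.

C9H13NS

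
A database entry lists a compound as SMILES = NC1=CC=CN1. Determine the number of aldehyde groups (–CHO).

0

Scan the SMILES for the aldehyde motif — none present.
Groups that are present: 1 primary amine.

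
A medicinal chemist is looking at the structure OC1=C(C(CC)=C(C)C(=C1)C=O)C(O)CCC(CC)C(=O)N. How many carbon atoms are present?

Count every carbon token in the SMILES (each C, including those in ring-closure positions and inside branches).
Carbon count: 17.

17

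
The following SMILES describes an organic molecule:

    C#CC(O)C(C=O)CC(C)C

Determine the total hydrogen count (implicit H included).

Walk through each heavy atom and fill implicit hydrogens from standard valence (C 4, N 3, O 2, S 2, halogen 1):
  atom 1: C, bond orders sum to 3 (valence 4) → 1 H
  atom 2: C, bond orders sum to 4 (valence 4) → 0 H
  atom 3: C, bond orders sum to 3 (valence 4) → 1 H
  atom 4: O, bond orders sum to 1 (valence 2) → 1 H
  atom 5: C, bond orders sum to 3 (valence 4) → 1 H
  atom 6: C, bond orders sum to 3 (valence 4) → 1 H
  atom 7: O, bond orders sum to 2 (valence 2) → 0 H
  atom 8: C, bond orders sum to 2 (valence 4) → 2 H
  atom 9: C, bond orders sum to 3 (valence 4) → 1 H
  atom 10: C, bond orders sum to 1 (valence 4) → 3 H
  atom 11: C, bond orders sum to 1 (valence 4) → 3 H
Total hydrogens: 14.

14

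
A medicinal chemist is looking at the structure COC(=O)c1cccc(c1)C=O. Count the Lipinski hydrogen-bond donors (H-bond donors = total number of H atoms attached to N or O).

Donors: find every N or O and count the H atoms it carries.
  atom 2 (O): bond orders sum to 2 → 0 H
  atom 4 (O): bond orders sum to 2 → 0 H
  atom 12 (O): bond orders sum to 2 → 0 H
Lipinski HBD = 0.

0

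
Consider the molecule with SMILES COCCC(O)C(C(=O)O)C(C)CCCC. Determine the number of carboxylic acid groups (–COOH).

The carboxylic acid motif appears at heavy-atom position 8 in the SMILES.
Other groups present: 1 ether, 1 hydroxyl.
Carboxylic acid count: 1.

1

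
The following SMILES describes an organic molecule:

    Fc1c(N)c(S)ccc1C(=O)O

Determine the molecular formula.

C7H6FNO2S

Walk through each heavy atom and fill implicit hydrogens from standard valence (C 4, N 3, O 2, S 2, halogen 1); for lowercase aromatic atoms, an aromatic c carries 1 H when it has two neighbours and 0 H with three, and aromatic n carries 0 H:
  atom 1: F (halogen, monovalent) → 0 H
  atom 2: aromatic c, 3 neighbours → 0 H
  atom 3: aromatic c, 3 neighbours → 0 H
  atom 4: N, bond orders sum to 1 (valence 3) → 2 H
  atom 5: aromatic c, 3 neighbours → 0 H
  atom 6: S, bond orders sum to 1 (valence 2) → 1 H
  atom 7: aromatic c, 2 neighbours → 1 H
  atom 8: aromatic c, 2 neighbours → 1 H
  atom 9: aromatic c, 3 neighbours → 0 H
  atom 10: C, bond orders sum to 4 (valence 4) → 0 H
  atom 11: O, bond orders sum to 2 (valence 2) → 0 H
  atom 12: O, bond orders sum to 1 (valence 2) → 1 H
Totals → C:7, H:6, F:1, N:1, O:2, S:1.
In Hill order: C7H6FNO2S.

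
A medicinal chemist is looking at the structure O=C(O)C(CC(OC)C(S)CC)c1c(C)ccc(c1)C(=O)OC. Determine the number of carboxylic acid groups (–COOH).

1

The carboxylic acid motif appears at heavy-atom position 2 in the SMILES.
Other groups present: 1 ester, 1 ether, 1 thiol.
Carboxylic acid count: 1.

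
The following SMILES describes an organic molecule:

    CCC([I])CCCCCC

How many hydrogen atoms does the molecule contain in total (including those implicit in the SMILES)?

19

Walk through each heavy atom and fill implicit hydrogens from standard valence (C 4, N 3, O 2, S 2, halogen 1):
  atom 1: C, bond orders sum to 1 (valence 4) → 3 H
  atom 2: C, bond orders sum to 2 (valence 4) → 2 H
  atom 3: C, bond orders sum to 3 (valence 4) → 1 H
  atom 4: I with explicit H count 0
  atom 5: C, bond orders sum to 2 (valence 4) → 2 H
  atom 6: C, bond orders sum to 2 (valence 4) → 2 H
  atom 7: C, bond orders sum to 2 (valence 4) → 2 H
  atom 8: C, bond orders sum to 2 (valence 4) → 2 H
  atom 9: C, bond orders sum to 2 (valence 4) → 2 H
  atom 10: C, bond orders sum to 1 (valence 4) → 3 H
Total hydrogens: 19.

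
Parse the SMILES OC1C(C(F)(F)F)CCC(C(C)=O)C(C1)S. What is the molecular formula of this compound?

C10H15F3O2S

Walk through each heavy atom and fill implicit hydrogens from standard valence (C 4, N 3, O 2, S 2, halogen 1):
  atom 1: O, bond orders sum to 1 (valence 2) → 1 H
  atom 2: C, bond orders sum to 3 (valence 4) → 1 H
  atom 3: C, bond orders sum to 3 (valence 4) → 1 H
  atom 4: C, bond orders sum to 4 (valence 4) → 0 H
  atom 5: F (halogen, monovalent) → 0 H
  atom 6: F (halogen, monovalent) → 0 H
  atom 7: F (halogen, monovalent) → 0 H
  atom 8: C, bond orders sum to 2 (valence 4) → 2 H
  atom 9: C, bond orders sum to 2 (valence 4) → 2 H
  atom 10: C, bond orders sum to 3 (valence 4) → 1 H
  atom 11: C, bond orders sum to 4 (valence 4) → 0 H
  atom 12: C, bond orders sum to 1 (valence 4) → 3 H
  atom 13: O, bond orders sum to 2 (valence 2) → 0 H
  atom 14: C, bond orders sum to 3 (valence 4) → 1 H
  atom 15: C, bond orders sum to 2 (valence 4) → 2 H
  atom 16: S, bond orders sum to 1 (valence 2) → 1 H
Totals → C:10, H:15, F:3, O:2, S:1.
In Hill order: C10H15F3O2S.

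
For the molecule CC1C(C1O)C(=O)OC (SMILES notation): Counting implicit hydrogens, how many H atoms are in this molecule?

10

Walk through each heavy atom and fill implicit hydrogens from standard valence (C 4, N 3, O 2, S 2, halogen 1):
  atom 1: C, bond orders sum to 1 (valence 4) → 3 H
  atom 2: C, bond orders sum to 3 (valence 4) → 1 H
  atom 3: C, bond orders sum to 3 (valence 4) → 1 H
  atom 4: C, bond orders sum to 3 (valence 4) → 1 H
  atom 5: O, bond orders sum to 1 (valence 2) → 1 H
  atom 6: C, bond orders sum to 4 (valence 4) → 0 H
  atom 7: O, bond orders sum to 2 (valence 2) → 0 H
  atom 8: O, bond orders sum to 2 (valence 2) → 0 H
  atom 9: C, bond orders sum to 1 (valence 4) → 3 H
Total hydrogens: 10.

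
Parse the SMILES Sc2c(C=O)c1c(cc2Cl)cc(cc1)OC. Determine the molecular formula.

C12H9ClO2S

Walk through each heavy atom and fill implicit hydrogens from standard valence (C 4, N 3, O 2, S 2, halogen 1); for lowercase aromatic atoms, an aromatic c carries 1 H when it has two neighbours and 0 H with three, and aromatic n carries 0 H:
  atom 1: S, bond orders sum to 1 (valence 2) → 1 H
  atom 2: aromatic c, 3 neighbours → 0 H
  atom 3: aromatic c, 3 neighbours → 0 H
  atom 4: C, bond orders sum to 3 (valence 4) → 1 H
  atom 5: O, bond orders sum to 2 (valence 2) → 0 H
  atom 6: aromatic c, 3 neighbours → 0 H
  atom 7: aromatic c, 3 neighbours → 0 H
  atom 8: aromatic c, 2 neighbours → 1 H
  atom 9: aromatic c, 3 neighbours → 0 H
  atom 10: Cl (halogen, monovalent) → 0 H
  atom 11: aromatic c, 2 neighbours → 1 H
  atom 12: aromatic c, 3 neighbours → 0 H
  atom 13: aromatic c, 2 neighbours → 1 H
  atom 14: aromatic c, 2 neighbours → 1 H
  atom 15: O, bond orders sum to 2 (valence 2) → 0 H
  atom 16: C, bond orders sum to 1 (valence 4) → 3 H
Totals → C:12, H:9, Cl:1, O:2, S:1.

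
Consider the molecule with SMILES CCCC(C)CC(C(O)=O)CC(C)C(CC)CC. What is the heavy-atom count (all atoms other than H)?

Every atom symbol written in the SMILES (organic subset) is one heavy atom; implicit H are not written.
Heavy atoms by element → C:16, O:2.
Total: 18.

18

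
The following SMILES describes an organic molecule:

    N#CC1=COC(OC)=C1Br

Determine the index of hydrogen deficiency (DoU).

5

Molecular formula: C6H4BrNO2.
DoU = (2C + 2 + N − H − X) / 2, where X is the halogen count and O/S are ignored.
    = (2·6 + 2 + 1 − 4 − 1) / 2 = 10 / 2 = 5.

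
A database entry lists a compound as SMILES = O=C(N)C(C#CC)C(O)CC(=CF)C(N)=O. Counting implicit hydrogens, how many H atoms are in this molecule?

Walk through each heavy atom and fill implicit hydrogens from standard valence (C 4, N 3, O 2, S 2, halogen 1):
  atom 1: O, bond orders sum to 2 (valence 2) → 0 H
  atom 2: C, bond orders sum to 4 (valence 4) → 0 H
  atom 3: N, bond orders sum to 1 (valence 3) → 2 H
  atom 4: C, bond orders sum to 3 (valence 4) → 1 H
  atom 5: C, bond orders sum to 4 (valence 4) → 0 H
  atom 6: C, bond orders sum to 4 (valence 4) → 0 H
  atom 7: C, bond orders sum to 1 (valence 4) → 3 H
  atom 8: C, bond orders sum to 3 (valence 4) → 1 H
  atom 9: O, bond orders sum to 1 (valence 2) → 1 H
  atom 10: C, bond orders sum to 2 (valence 4) → 2 H
  atom 11: C, bond orders sum to 4 (valence 4) → 0 H
  atom 12: C, bond orders sum to 3 (valence 4) → 1 H
  atom 13: F (halogen, monovalent) → 0 H
  atom 14: C, bond orders sum to 4 (valence 4) → 0 H
  atom 15: N, bond orders sum to 1 (valence 3) → 2 H
  atom 16: O, bond orders sum to 2 (valence 2) → 0 H
Total hydrogens: 13.

13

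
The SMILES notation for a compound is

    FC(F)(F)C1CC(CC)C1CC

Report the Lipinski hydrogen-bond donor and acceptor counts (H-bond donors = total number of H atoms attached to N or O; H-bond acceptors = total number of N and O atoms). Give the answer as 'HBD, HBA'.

0, 0

Donors: find every N or O and count the H atoms it carries.
  (no N or O atoms present)
Lipinski HBD = 0.
Acceptors: N atoms = 0, O atoms = 0 → HBA = 0.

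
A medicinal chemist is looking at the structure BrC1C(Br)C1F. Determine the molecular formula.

Walk through each heavy atom and fill implicit hydrogens from standard valence (C 4, N 3, O 2, S 2, halogen 1):
  atom 1: Br (halogen, monovalent) → 0 H
  atom 2: C, bond orders sum to 3 (valence 4) → 1 H
  atom 3: C, bond orders sum to 3 (valence 4) → 1 H
  atom 4: Br (halogen, monovalent) → 0 H
  atom 5: C, bond orders sum to 3 (valence 4) → 1 H
  atom 6: F (halogen, monovalent) → 0 H
Totals → C:3, H:3, Br:2, F:1.
In Hill order: C3H3Br2F.

C3H3Br2F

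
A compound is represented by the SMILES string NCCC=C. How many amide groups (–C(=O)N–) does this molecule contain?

0

Scan the SMILES for the amide motif — none present.
Groups that are present: 1 alkene, 1 primary amine.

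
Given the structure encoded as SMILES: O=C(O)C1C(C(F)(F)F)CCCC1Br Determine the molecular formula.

C8H10BrF3O2

Walk through each heavy atom and fill implicit hydrogens from standard valence (C 4, N 3, O 2, S 2, halogen 1):
  atom 1: O, bond orders sum to 2 (valence 2) → 0 H
  atom 2: C, bond orders sum to 4 (valence 4) → 0 H
  atom 3: O, bond orders sum to 1 (valence 2) → 1 H
  atom 4: C, bond orders sum to 3 (valence 4) → 1 H
  atom 5: C, bond orders sum to 3 (valence 4) → 1 H
  atom 6: C, bond orders sum to 4 (valence 4) → 0 H
  atom 7: F (halogen, monovalent) → 0 H
  atom 8: F (halogen, monovalent) → 0 H
  atom 9: F (halogen, monovalent) → 0 H
  atom 10: C, bond orders sum to 2 (valence 4) → 2 H
  atom 11: C, bond orders sum to 2 (valence 4) → 2 H
  atom 12: C, bond orders sum to 2 (valence 4) → 2 H
  atom 13: C, bond orders sum to 3 (valence 4) → 1 H
  atom 14: Br (halogen, monovalent) → 0 H
Totals → C:8, H:10, Br:1, F:3, O:2.
In Hill order: C8H10BrF3O2.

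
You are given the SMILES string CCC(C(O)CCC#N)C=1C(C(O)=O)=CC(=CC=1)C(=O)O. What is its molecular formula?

C15H17NO5

Walk through each heavy atom and fill implicit hydrogens from standard valence (C 4, N 3, O 2, S 2, halogen 1):
  atom 1: C, bond orders sum to 1 (valence 4) → 3 H
  atom 2: C, bond orders sum to 2 (valence 4) → 2 H
  atom 3: C, bond orders sum to 3 (valence 4) → 1 H
  atom 4: C, bond orders sum to 3 (valence 4) → 1 H
  atom 5: O, bond orders sum to 1 (valence 2) → 1 H
  atom 6: C, bond orders sum to 2 (valence 4) → 2 H
  atom 7: C, bond orders sum to 2 (valence 4) → 2 H
  atom 8: C, bond orders sum to 4 (valence 4) → 0 H
  atom 9: N, bond orders sum to 3 (valence 3) → 0 H
  atom 10: C, bond orders sum to 4 (valence 4) → 0 H
  atom 11: C, bond orders sum to 4 (valence 4) → 0 H
  atom 12: C, bond orders sum to 4 (valence 4) → 0 H
  atom 13: O, bond orders sum to 1 (valence 2) → 1 H
  atom 14: O, bond orders sum to 2 (valence 2) → 0 H
  atom 15: C, bond orders sum to 3 (valence 4) → 1 H
  atom 16: C, bond orders sum to 4 (valence 4) → 0 H
  atom 17: C, bond orders sum to 3 (valence 4) → 1 H
  atom 18: C, bond orders sum to 3 (valence 4) → 1 H
  atom 19: C, bond orders sum to 4 (valence 4) → 0 H
  atom 20: O, bond orders sum to 2 (valence 2) → 0 H
  atom 21: O, bond orders sum to 1 (valence 2) → 1 H
Totals → C:15, H:17, N:1, O:5.
In Hill order: C15H17NO5.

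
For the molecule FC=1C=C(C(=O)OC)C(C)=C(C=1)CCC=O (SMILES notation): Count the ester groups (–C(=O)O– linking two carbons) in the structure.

1

The ester motif appears at heavy-atom position 5 in the SMILES.
Other groups present: 1 aldehyde.
Ester count: 1.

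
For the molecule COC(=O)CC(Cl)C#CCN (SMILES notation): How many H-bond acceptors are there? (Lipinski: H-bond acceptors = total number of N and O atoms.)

N atoms: 1; O atoms: 2.
Lipinski HBA = 1 + 2 = 3.

3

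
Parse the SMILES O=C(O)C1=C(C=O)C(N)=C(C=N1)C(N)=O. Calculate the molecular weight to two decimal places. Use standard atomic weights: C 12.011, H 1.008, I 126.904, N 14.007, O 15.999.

209.16 g/mol

First, the molecular formula is C8H7N3O4 (counting implicit H from valence).
  C: 8 × 12.011 = 96.088
  H: 7 × 1.008 = 7.056
  N: 3 × 14.007 = 42.021
  O: 4 × 15.999 = 63.996
Sum: 8×12.011 + 7×1.008 + 3×14.007 + 4×15.999 = 209.161 → 209.16 g/mol.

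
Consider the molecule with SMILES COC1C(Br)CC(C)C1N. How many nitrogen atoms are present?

1

Scan the SMILES for N atoms (remember two-letter symbols like Cl and Br are single atoms).
Nitrogen count: 1.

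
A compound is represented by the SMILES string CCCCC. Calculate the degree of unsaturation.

Molecular formula: C5H12.
DoU = (2C + 2 + N − H − X) / 2, where X is the halogen count and O/S are ignored.
    = (2·5 + 2 + 0 − 12 − 0) / 2 = 0 / 2 = 0.

0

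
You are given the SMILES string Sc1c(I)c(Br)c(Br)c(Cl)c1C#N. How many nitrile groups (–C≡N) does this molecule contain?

1

The nitrile motif appears at heavy-atom position 12 in the SMILES.
Other groups present: 1 thiol.
Nitrile count: 1.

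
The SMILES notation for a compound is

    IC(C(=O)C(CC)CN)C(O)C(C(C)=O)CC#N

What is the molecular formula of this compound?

C12H19IN2O3

Walk through each heavy atom and fill implicit hydrogens from standard valence (C 4, N 3, O 2, S 2, halogen 1):
  atom 1: I (halogen, monovalent) → 0 H
  atom 2: C, bond orders sum to 3 (valence 4) → 1 H
  atom 3: C, bond orders sum to 4 (valence 4) → 0 H
  atom 4: O, bond orders sum to 2 (valence 2) → 0 H
  atom 5: C, bond orders sum to 3 (valence 4) → 1 H
  atom 6: C, bond orders sum to 2 (valence 4) → 2 H
  atom 7: C, bond orders sum to 1 (valence 4) → 3 H
  atom 8: C, bond orders sum to 2 (valence 4) → 2 H
  atom 9: N, bond orders sum to 1 (valence 3) → 2 H
  atom 10: C, bond orders sum to 3 (valence 4) → 1 H
  atom 11: O, bond orders sum to 1 (valence 2) → 1 H
  atom 12: C, bond orders sum to 3 (valence 4) → 1 H
  atom 13: C, bond orders sum to 4 (valence 4) → 0 H
  atom 14: C, bond orders sum to 1 (valence 4) → 3 H
  atom 15: O, bond orders sum to 2 (valence 2) → 0 H
  atom 16: C, bond orders sum to 2 (valence 4) → 2 H
  atom 17: C, bond orders sum to 4 (valence 4) → 0 H
  atom 18: N, bond orders sum to 3 (valence 3) → 0 H
Totals → C:12, H:19, I:1, N:2, O:3.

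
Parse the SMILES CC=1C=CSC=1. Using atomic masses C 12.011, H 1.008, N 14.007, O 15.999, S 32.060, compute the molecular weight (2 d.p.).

First, the molecular formula is C5H6S (counting implicit H from valence).
  C: 5 × 12.011 = 60.055
  H: 6 × 1.008 = 6.048
  S: 1 × 32.060 = 32.060
Sum: 5×12.011 + 6×1.008 + 1×32.060 = 98.163 → 98.16 g/mol.

98.16 g/mol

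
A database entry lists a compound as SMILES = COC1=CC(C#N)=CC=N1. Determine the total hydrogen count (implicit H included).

Walk through each heavy atom and fill implicit hydrogens from standard valence (C 4, N 3, O 2, S 2, halogen 1):
  atom 1: C, bond orders sum to 1 (valence 4) → 3 H
  atom 2: O, bond orders sum to 2 (valence 2) → 0 H
  atom 3: C, bond orders sum to 4 (valence 4) → 0 H
  atom 4: C, bond orders sum to 3 (valence 4) → 1 H
  atom 5: C, bond orders sum to 4 (valence 4) → 0 H
  atom 6: C, bond orders sum to 4 (valence 4) → 0 H
  atom 7: N, bond orders sum to 3 (valence 3) → 0 H
  atom 8: C, bond orders sum to 3 (valence 4) → 1 H
  atom 9: C, bond orders sum to 3 (valence 4) → 1 H
  atom 10: N, bond orders sum to 3 (valence 3) → 0 H
Total hydrogens: 6.

6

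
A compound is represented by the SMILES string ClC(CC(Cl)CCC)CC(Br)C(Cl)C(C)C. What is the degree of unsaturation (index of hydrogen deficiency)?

0

Molecular formula: C12H22BrCl3.
DoU = (2C + 2 + N − H − X) / 2, where X is the halogen count and O/S are ignored.
    = (2·12 + 2 + 0 − 22 − 4) / 2 = 0 / 2 = 0.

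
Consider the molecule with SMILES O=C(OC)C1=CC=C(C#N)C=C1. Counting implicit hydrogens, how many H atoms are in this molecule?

7

Walk through each heavy atom and fill implicit hydrogens from standard valence (C 4, N 3, O 2, S 2, halogen 1):
  atom 1: O, bond orders sum to 2 (valence 2) → 0 H
  atom 2: C, bond orders sum to 4 (valence 4) → 0 H
  atom 3: O, bond orders sum to 2 (valence 2) → 0 H
  atom 4: C, bond orders sum to 1 (valence 4) → 3 H
  atom 5: C, bond orders sum to 4 (valence 4) → 0 H
  atom 6: C, bond orders sum to 3 (valence 4) → 1 H
  atom 7: C, bond orders sum to 3 (valence 4) → 1 H
  atom 8: C, bond orders sum to 4 (valence 4) → 0 H
  atom 9: C, bond orders sum to 4 (valence 4) → 0 H
  atom 10: N, bond orders sum to 3 (valence 3) → 0 H
  atom 11: C, bond orders sum to 3 (valence 4) → 1 H
  atom 12: C, bond orders sum to 3 (valence 4) → 1 H
Total hydrogens: 7.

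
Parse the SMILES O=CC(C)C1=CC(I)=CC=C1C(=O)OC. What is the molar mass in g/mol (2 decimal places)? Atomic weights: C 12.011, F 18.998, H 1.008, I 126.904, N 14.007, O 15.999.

First, the molecular formula is C11H11IO3 (counting implicit H from valence).
  C: 11 × 12.011 = 132.121
  H: 11 × 1.008 = 11.088
  I: 1 × 126.904 = 126.904
  O: 3 × 15.999 = 47.997
Sum: 11×12.011 + 11×1.008 + 1×126.904 + 3×15.999 = 318.110 → 318.11 g/mol.

318.11 g/mol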